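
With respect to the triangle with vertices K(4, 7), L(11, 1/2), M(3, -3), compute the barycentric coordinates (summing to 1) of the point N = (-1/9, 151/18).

(4/3, -5/9, 2/9)

Signed area of the reference triangle: [KLM] = ½·(4·(1/2−(-3)) + 11·(-3−7) + 3·(7−(1/2))) = ½·(14 − 110 + 39/2) = -153/4.
[NLM] = ½·((-1/9)·(1/2−(-3)) + 11·(-3−(151/18)) + 3·(151/18−(1/2))) = ½·(-7/18 − 2255/18 + 71/3) = -51, so the K-coordinate is (-51)/(-153/4) = 4/3.
[KNM] = ½·(4·(151/18−(-3)) + (-1/9)·(-3−7) + 3·(7−(151/18))) = ½·(410/9 + 10/9 − 25/6) = 85/4, so the L-coordinate is -5/9.
[KLN] = ½·(4·(1/2−(151/18)) + 11·(151/18−7) + (-1/9)·(7−(1/2))) = ½·(-284/9 + 275/18 − 13/18) = -17/2, so the M-coordinate is 2/9.
Check: 4/3 − 5/9 + 2/9 = 1.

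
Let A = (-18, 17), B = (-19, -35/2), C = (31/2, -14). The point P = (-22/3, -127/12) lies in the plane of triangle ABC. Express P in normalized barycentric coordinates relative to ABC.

(1/6, 1/2, 1/3)

Signed area of the reference triangle: [ABC] = ½·((-18)·(-35/2−(-14)) + (-19)·(-14−17) + (31/2)·(17−(-35/2))) = ½·(63 + 589 + 2139/4) = 4747/8.
[PBC] = ½·((-22/3)·(-35/2−(-14)) + (-19)·(-14−(-127/12)) + (31/2)·(-127/12−(-35/2))) = ½·(77/3 + 779/12 + 2573/24) = 4747/48, so the A-coordinate is (4747/48)/(4747/8) = 1/6.
[APC] = ½·((-18)·(-127/12−(-14)) + (-22/3)·(-14−17) + (31/2)·(17−(-127/12))) = ½·(-123/2 + 682/3 + 10261/24) = 4747/16, so the B-coordinate is 1/2.
[ABP] = ½·((-18)·(-35/2−(-127/12)) + (-19)·(-127/12−17) + (-22/3)·(17−(-35/2))) = ½·(249/2 + 6289/12 − 253) = 4747/24, so the C-coordinate is 1/3.
Check: 1/6 + 1/2 + 1/3 = 1.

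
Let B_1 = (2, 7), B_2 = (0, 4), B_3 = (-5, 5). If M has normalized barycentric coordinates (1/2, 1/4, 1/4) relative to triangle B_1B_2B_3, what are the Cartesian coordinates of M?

M = (1/2)·B_1 + (1/4)·B_2 + (1/4)·B_3.
x-coordinate: (1/2)·2 + (1/4)·0 + (1/4)·(-5) = -1/4.
y-coordinate: (1/2)·7 + (1/4)·4 + (1/4)·5 = 23/4.

(-1/4, 23/4)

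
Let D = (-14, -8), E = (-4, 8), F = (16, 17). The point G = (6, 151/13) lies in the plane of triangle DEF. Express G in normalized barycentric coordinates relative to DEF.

(1/13, 5/13, 7/13)

Signed area of the reference triangle: [DEF] = ½·((-14)·(8−17) + (-4)·(17−(-8)) + 16·(-8−8)) = ½·(126 − 100 − 256) = -115.
[GEF] = ½·(6·(8−17) + (-4)·(17−(151/13)) + 16·(151/13−8)) = ½·(-54 − 280/13 + 752/13) = -115/13, so the D-coordinate is (-115/13)/(-115) = 1/13.
[DGF] = ½·((-14)·(151/13−17) + 6·(17−(-8)) + 16·(-8−(151/13))) = ½·(980/13 + 150 − 4080/13) = -575/13, so the E-coordinate is 5/13.
[DEG] = ½·((-14)·(8−(151/13)) + (-4)·(151/13−(-8)) + 6·(-8−8)) = ½·(658/13 − 1020/13 − 96) = -805/13, so the F-coordinate is 7/13.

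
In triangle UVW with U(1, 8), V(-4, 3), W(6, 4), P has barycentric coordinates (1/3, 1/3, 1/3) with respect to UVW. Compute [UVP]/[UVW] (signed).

1/3

The signed ratio [UVP]/[UVW] equals the barycentric coordinate of P at vertex W, which is 1/3.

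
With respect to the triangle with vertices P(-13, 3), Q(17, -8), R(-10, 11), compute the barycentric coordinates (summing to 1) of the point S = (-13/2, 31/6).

(1/3, 1/6, 1/2)

Signed area of the reference triangle: [PQR] = ½·((-13)·(-8−11) + 17·(11−3) + (-10)·(3−(-8))) = ½·(247 + 136 − 110) = 273/2.
[SQR] = ½·((-13/2)·(-8−11) + 17·(11−(31/6)) + (-10)·(31/6−(-8))) = ½·(247/2 + 595/6 − 395/3) = 91/2, so the P-coordinate is (91/2)/(273/2) = 1/3.
[PSR] = ½·((-13)·(31/6−11) + (-13/2)·(11−3) + (-10)·(3−(31/6))) = ½·(455/6 − 52 + 65/3) = 91/4, so the Q-coordinate is 1/6.
[PQS] = ½·((-13)·(-8−(31/6)) + 17·(31/6−3) + (-13/2)·(3−(-8))) = ½·(1027/6 + 221/6 − 143/2) = 273/4, so the R-coordinate is 1/2.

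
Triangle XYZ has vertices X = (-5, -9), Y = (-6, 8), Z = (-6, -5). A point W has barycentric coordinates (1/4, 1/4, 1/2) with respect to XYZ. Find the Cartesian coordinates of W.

W = (1/4)·X + (1/4)·Y + (1/2)·Z.
x-coordinate: (1/4)·(-5) + (1/4)·(-6) + (1/2)·(-6) = -23/4.
y-coordinate: (1/4)·(-9) + (1/4)·8 + (1/2)·(-5) = -11/4.

(-23/4, -11/4)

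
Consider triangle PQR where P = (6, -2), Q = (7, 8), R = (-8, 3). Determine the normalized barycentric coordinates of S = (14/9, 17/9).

Signed area of the reference triangle: [PQR] = ½·(6·(8−3) + 7·(3−(-2)) + (-8)·(-2−8)) = ½·(30 + 35 + 80) = 145/2.
[SQR] = ½·((14/9)·(8−3) + 7·(3−(17/9)) + (-8)·(17/9−8)) = ½·(70/9 + 70/9 + 440/9) = 290/9, so the P-coordinate is (290/9)/(145/2) = 4/9.
[PSR] = ½·(6·(17/9−3) + (14/9)·(3−(-2)) + (-8)·(-2−(17/9))) = ½·(-20/3 + 70/9 + 280/9) = 145/9, so the Q-coordinate is 2/9.
[PQS] = ½·(6·(8−(17/9)) + 7·(17/9−(-2)) + (14/9)·(-2−8)) = ½·(110/3 + 245/9 − 140/9) = 145/6, so the R-coordinate is 1/3.

(4/9, 2/9, 1/3)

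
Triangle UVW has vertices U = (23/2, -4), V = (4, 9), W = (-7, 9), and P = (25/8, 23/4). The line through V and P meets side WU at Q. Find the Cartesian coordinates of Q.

Barycentric coordinates of P with respect to UVW: (1/4, 1/2, 1/4).
On side WU the V-coordinate is zero; dropping P's V-weight 1/2 and renormalizing the remaining 1/4 : 1/4 gives weights 1/2, 1/2 on W, U.
Q = (1/2)·(-7, 9) + (1/2)·(23/2, -4) = (9/4, 5/2).

(9/4, 5/2)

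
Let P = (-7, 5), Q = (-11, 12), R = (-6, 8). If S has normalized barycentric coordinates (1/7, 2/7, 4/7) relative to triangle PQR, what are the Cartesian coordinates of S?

S = (1/7)·P + (2/7)·Q + (4/7)·R.
x-coordinate: (1/7)·(-7) + (2/7)·(-11) + (4/7)·(-6) = -53/7.
y-coordinate: (1/7)·5 + (2/7)·12 + (4/7)·8 = 61/7.

(-53/7, 61/7)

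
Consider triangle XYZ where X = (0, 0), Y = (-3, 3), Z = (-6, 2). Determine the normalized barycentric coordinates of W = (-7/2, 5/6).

Signed area of the reference triangle: [XYZ] = ½·(0·(3−2) + (-3)·(2−0) + (-6)·(0−3)) = ½·(0 − 6 + 18) = 6.
[WYZ] = ½·((-7/2)·(3−2) + (-3)·(2−(5/6)) + (-6)·(5/6−3)) = ½·(-7/2 − 7/2 + 13) = 3, so the X-coordinate is 3/6 = 1/2.
[XWZ] = ½·(0·(5/6−2) + (-7/2)·(2−0) + (-6)·(0−(5/6))) = ½·(0 − 7 + 5) = -1, so the Y-coordinate is -1/6.
[XYW] = ½·(0·(3−(5/6)) + (-3)·(5/6−0) + (-7/2)·(0−3)) = ½·(0 − 5/2 + 21/2) = 4, so the Z-coordinate is 2/3.
Check: 1/2 − 1/6 + 2/3 = 1.

(1/2, -1/6, 2/3)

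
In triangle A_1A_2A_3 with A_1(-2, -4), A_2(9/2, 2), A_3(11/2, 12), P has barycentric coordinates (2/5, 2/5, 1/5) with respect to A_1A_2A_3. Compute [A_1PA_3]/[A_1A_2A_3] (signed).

The signed ratio [A_1PA_3]/[A_1A_2A_3] equals the barycentric coordinate of P at vertex A_2, which is 2/5.

2/5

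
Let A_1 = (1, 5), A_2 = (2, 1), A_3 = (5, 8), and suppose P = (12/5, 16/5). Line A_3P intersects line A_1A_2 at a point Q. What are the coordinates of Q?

Barycentric coordinates of P with respect to A_1A_2A_3: (1/5, 3/5, 1/5).
On side A_1A_2 the A_3-coordinate is zero; dropping P's A_3-weight 1/5 and renormalizing the remaining 1/5 : 3/5 gives weights 1/4, 3/4 on A_1, A_2.
Q = (1/4)·(1, 5) + (3/4)·(2, 1) = (7/4, 2).

(7/4, 2)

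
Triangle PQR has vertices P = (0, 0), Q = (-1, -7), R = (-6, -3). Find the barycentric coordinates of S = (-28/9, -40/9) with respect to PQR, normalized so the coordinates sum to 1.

Signed area of the reference triangle: [PQR] = ½·(0·(-7−(-3)) + (-1)·(-3−0) + (-6)·(0−(-7))) = ½·(0 + 3 − 42) = -39/2.
[SQR] = ½·((-28/9)·(-7−(-3)) + (-1)·(-3−(-40/9)) + (-6)·(-40/9−(-7))) = ½·(112/9 − 13/9 − 46/3) = -13/6, so the P-coordinate is (-13/6)/(-39/2) = 1/9.
[PSR] = ½·(0·(-40/9−(-3)) + (-28/9)·(-3−0) + (-6)·(0−(-40/9))) = ½·(0 + 28/3 − 80/3) = -26/3, so the Q-coordinate is 4/9.
[PQS] = ½·(0·(-7−(-40/9)) + (-1)·(-40/9−0) + (-28/9)·(0−(-7))) = ½·(0 + 40/9 − 196/9) = -26/3, so the R-coordinate is 4/9.

(1/9, 4/9, 4/9)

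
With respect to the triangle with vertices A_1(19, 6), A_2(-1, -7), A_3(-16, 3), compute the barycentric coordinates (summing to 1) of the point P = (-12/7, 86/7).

Signed area of the reference triangle: [A_1A_2A_3] = ½·(19·(-7−3) + (-1)·(3−6) + (-16)·(6−(-7))) = ½·(-190 + 3 − 208) = -395/2.
[PA_2A_3] = ½·((-12/7)·(-7−3) + (-1)·(3−(86/7)) + (-16)·(86/7−(-7))) = ½·(120/7 + 65/7 − 2160/7) = -1975/14, so the A_1-coordinate is (-1975/14)/(-395/2) = 5/7.
[A_1PA_3] = ½·(19·(86/7−3) + (-12/7)·(3−6) + (-16)·(6−(86/7))) = ½·(1235/7 + 36/7 + 704/7) = 1975/14, so the A_2-coordinate is -5/7.
[A_1A_2P] = ½·(19·(-7−(86/7)) + (-1)·(86/7−6) + (-12/7)·(6−(-7))) = ½·(-2565/7 − 44/7 − 156/7) = -395/2, so the A_3-coordinate is 1.

(5/7, -5/7, 1)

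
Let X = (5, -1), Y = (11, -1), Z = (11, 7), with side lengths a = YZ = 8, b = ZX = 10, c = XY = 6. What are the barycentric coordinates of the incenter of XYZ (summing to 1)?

(1/3, 5/12, 1/4)

The incenter has barycentric coordinates proportional to the opposite side lengths: (8 : 10 : 6).
Normalizing by 8+10+6 = 24 gives (1/3, 5/12, 1/4).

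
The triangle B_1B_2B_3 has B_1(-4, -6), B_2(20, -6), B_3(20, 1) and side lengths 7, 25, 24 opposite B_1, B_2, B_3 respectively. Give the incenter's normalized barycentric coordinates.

(1/8, 25/56, 3/7)

The incenter has barycentric coordinates proportional to the opposite side lengths: (7 : 25 : 24).
Normalizing by 7+25+24 = 56 gives (1/8, 25/56, 3/7).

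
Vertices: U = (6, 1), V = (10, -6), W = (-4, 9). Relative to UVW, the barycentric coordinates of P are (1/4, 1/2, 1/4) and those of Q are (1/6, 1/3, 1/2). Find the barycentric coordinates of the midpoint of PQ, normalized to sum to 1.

Since both coordinate triples sum to 1, the midpoint's barycentrics are the componentwise average.
(1/4+1/6)/2 = 5/24; similarly 5/12 and 3/8.

(5/24, 5/12, 3/8)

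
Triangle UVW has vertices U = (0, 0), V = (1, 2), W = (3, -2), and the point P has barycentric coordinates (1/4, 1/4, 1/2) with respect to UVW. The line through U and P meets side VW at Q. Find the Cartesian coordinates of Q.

Line UP meets VW where the U-coordinate vanishes; zeroing P's U-weight and renormalizing leaves V, W-weights 1/4 : 1/2 → (1/3, 2/3).
So Q = (1/3)·V + (2/3)·W = (7/3, -2/3).

(7/3, -2/3)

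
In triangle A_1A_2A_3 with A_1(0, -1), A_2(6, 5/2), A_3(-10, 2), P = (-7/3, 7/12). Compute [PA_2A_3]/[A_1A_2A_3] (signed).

1/2

[A_1A_2A_3] = ½·(0·(5/2−2) + 6·(2−(-1)) + (-10)·(-1−(5/2))) = ½·(0 + 18 + 35) = 53/2.
[PA_2A_3] = ½·((-7/3)·(5/2−2) + 6·(2−(7/12)) + (-10)·(7/12−(5/2))) = ½·(-7/6 + 17/2 + 115/6) = 53/4, so the ratio is (53/4)/(53/2) = 1/2.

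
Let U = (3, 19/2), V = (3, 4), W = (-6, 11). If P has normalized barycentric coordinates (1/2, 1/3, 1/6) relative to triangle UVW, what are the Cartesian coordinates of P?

P = (1/2)·U + (1/3)·V + (1/6)·W.
x-coordinate: (1/2)·3 + (1/3)·3 + (1/6)·(-6) = 3/2.
y-coordinate: (1/2)·(19/2) + (1/3)·4 + (1/6)·11 = 95/12.

(3/2, 95/12)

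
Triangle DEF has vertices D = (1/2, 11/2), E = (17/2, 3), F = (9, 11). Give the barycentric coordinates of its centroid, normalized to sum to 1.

The centroid is the average of the vertices, so each weight is 1/3.

(1/3, 1/3, 1/3)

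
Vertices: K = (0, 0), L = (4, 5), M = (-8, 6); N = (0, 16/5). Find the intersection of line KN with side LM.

(0, 16/3)

Barycentric coordinates of N with respect to KLM: (2/5, 2/5, 1/5).
On side LM the K-coordinate is zero; dropping N's K-weight 2/5 and renormalizing the remaining 2/5 : 1/5 gives weights 2/3, 1/3 on L, M.
J = (2/3)·(4, 5) + (1/3)·(-8, 6) = (0, 16/3).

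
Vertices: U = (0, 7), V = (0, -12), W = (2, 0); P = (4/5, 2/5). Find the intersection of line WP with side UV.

(0, 2/3)

Barycentric coordinates of P with respect to UVW: (2/5, 1/5, 2/5).
On side UV the W-coordinate is zero; dropping P's W-weight 2/5 and renormalizing the remaining 2/5 : 1/5 gives weights 2/3, 1/3 on U, V.
Q = (2/3)·(0, 7) + (1/3)·(0, -12) = (0, 2/3).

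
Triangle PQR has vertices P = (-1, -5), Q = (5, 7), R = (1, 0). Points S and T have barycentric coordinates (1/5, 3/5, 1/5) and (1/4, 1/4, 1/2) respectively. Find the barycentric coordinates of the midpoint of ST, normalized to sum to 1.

Since both coordinate triples sum to 1, the midpoint's barycentrics are the componentwise average.
(1/5+1/4)/2 = 9/40; similarly 17/40 and 7/20.

(9/40, 17/40, 7/20)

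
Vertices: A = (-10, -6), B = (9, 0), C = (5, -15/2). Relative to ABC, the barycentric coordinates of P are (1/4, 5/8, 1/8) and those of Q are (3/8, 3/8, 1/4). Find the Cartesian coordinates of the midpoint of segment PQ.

Barycentric coordinates of the midpoint are the average: (5/16, 1/2, 3/16).
Converting: (5/16)·A + (1/2)·B + (3/16)·C = (37/16, -105/32).

(37/16, -105/32)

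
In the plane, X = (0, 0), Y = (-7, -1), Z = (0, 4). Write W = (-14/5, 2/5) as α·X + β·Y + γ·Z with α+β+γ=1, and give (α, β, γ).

(2/5, 2/5, 1/5)

Signed area of the reference triangle: [XYZ] = ½·(0·(-1−4) + (-7)·(4−0) + 0·(0−(-1))) = ½·(0 − 28 + 0) = -14.
[WYZ] = ½·((-14/5)·(-1−4) + (-7)·(4−(2/5)) + 0·(2/5−(-1))) = ½·(14 − 126/5 + 0) = -28/5, so the X-coordinate is (-28/5)/(-14) = 2/5.
[XWZ] = ½·(0·(2/5−4) + (-14/5)·(4−0) + 0·(0−(2/5))) = ½·(0 − 56/5 + 0) = -28/5, so the Y-coordinate is 2/5.
[XYW] = ½·(0·(-1−(2/5)) + (-7)·(2/5−0) + (-14/5)·(0−(-1))) = ½·(0 − 14/5 − 14/5) = -14/5, so the Z-coordinate is 1/5.
Check: 2/5 + 2/5 + 1/5 = 1.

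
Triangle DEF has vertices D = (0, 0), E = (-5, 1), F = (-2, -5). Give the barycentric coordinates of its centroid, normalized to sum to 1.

(1/3, 1/3, 1/3)

The centroid is the average of the vertices, so each weight is 1/3.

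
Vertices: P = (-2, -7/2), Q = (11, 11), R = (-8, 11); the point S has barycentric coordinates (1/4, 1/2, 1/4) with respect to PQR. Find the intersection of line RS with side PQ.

Line RS meets PQ where the R-coordinate vanishes; zeroing S's R-weight and renormalizing leaves P, Q-weights 1/4 : 1/2 → (1/3, 2/3).
So T = (1/3)·P + (2/3)·Q = (20/3, 37/6).

(20/3, 37/6)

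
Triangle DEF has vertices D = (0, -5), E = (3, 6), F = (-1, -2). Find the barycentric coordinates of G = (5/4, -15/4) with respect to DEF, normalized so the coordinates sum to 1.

(5/4, 1/4, -1/2)

Signed area of the reference triangle: [DEF] = ½·(0·(6−(-2)) + 3·(-2−(-5)) + (-1)·(-5−6)) = ½·(0 + 9 + 11) = 10.
[GEF] = ½·((5/4)·(6−(-2)) + 3·(-2−(-15/4)) + (-1)·(-15/4−6)) = ½·(10 + 21/4 + 39/4) = 25/2, so the D-coordinate is (25/2)/10 = 5/4.
[DGF] = ½·(0·(-15/4−(-2)) + (5/4)·(-2−(-5)) + (-1)·(-5−(-15/4))) = ½·(0 + 15/4 + 5/4) = 5/2, so the E-coordinate is 1/4.
[DEG] = ½·(0·(6−(-15/4)) + 3·(-15/4−(-5)) + (5/4)·(-5−6)) = ½·(0 + 15/4 − 55/4) = -5, so the F-coordinate is -1/2.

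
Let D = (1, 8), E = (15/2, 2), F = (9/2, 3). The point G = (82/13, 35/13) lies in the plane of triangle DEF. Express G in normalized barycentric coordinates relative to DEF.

Signed area of the reference triangle: [DEF] = ½·(1·(2−3) + (15/2)·(3−8) + (9/2)·(8−2)) = ½·(-1 − 75/2 + 27) = -23/4.
[GEF] = ½·((82/13)·(2−3) + (15/2)·(3−(35/13)) + (9/2)·(35/13−2)) = ½·(-82/13 + 30/13 + 81/26) = -23/52, so the D-coordinate is (-23/52)/(-23/4) = 1/13.
[DGF] = ½·(1·(35/13−3) + (82/13)·(3−8) + (9/2)·(8−(35/13))) = ½·(-4/13 − 410/13 + 621/26) = -207/52, so the E-coordinate is 9/13.
[DEG] = ½·(1·(2−(35/13)) + (15/2)·(35/13−8) + (82/13)·(8−2)) = ½·(-9/13 − 1035/26 + 492/13) = -69/52, so the F-coordinate is 3/13.

(1/13, 9/13, 3/13)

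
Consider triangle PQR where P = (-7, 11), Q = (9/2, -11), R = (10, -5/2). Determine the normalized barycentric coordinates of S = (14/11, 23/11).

(5/11, 2/11, 4/11)

Signed area of the reference triangle: [PQR] = ½·((-7)·(-11−(-5/2)) + (9/2)·(-5/2−11) + 10·(11−(-11))) = ½·(119/2 − 243/4 + 220) = 875/8.
[SQR] = ½·((14/11)·(-11−(-5/2)) + (9/2)·(-5/2−(23/11)) + 10·(23/11−(-11))) = ½·(-119/11 − 909/44 + 1440/11) = 4375/88, so the P-coordinate is (4375/88)/(875/8) = 5/11.
[PSR] = ½·((-7)·(23/11−(-5/2)) + (14/11)·(-5/2−11) + 10·(11−(23/11))) = ½·(-707/22 − 189/11 + 980/11) = 875/44, so the Q-coordinate is 2/11.
[PQS] = ½·((-7)·(-11−(23/11)) + (9/2)·(23/11−11) + (14/11)·(11−(-11))) = ½·(1008/11 − 441/11 + 28) = 875/22, so the R-coordinate is 4/11.
Check: 5/11 + 2/11 + 4/11 = 1.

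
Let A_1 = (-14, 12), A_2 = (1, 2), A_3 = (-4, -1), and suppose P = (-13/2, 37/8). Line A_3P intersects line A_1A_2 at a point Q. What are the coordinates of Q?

Barycentric coordinates of P with respect to A_1A_2A_3: (3/8, 1/4, 3/8).
On side A_1A_2 the A_3-coordinate is zero; dropping P's A_3-weight 3/8 and renormalizing the remaining 3/8 : 1/4 gives weights 3/5, 2/5 on A_1, A_2.
Q = (3/5)·(-14, 12) + (2/5)·(1, 2) = (-8, 8).

(-8, 8)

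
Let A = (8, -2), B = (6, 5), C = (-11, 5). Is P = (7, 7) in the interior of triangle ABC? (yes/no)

Barycentric coordinates of P: (-2/7, 164/119, -11/119).
The three coordinates are negative, positive, negative; a point is interior exactly when all three are positive.

no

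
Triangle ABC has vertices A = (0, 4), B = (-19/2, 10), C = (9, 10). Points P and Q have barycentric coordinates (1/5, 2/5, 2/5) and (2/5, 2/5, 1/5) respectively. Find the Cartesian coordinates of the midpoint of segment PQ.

(-11/10, 41/5)

Barycentric coordinates of the midpoint are the average: (3/10, 2/5, 3/10).
Converting: (3/10)·A + (2/5)·B + (3/10)·C = (-11/10, 41/5).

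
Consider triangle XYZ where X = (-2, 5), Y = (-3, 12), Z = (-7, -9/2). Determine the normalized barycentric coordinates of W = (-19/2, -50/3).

Signed area of the reference triangle: [XYZ] = ½·((-2)·(12−(-9/2)) + (-3)·(-9/2−5) + (-7)·(5−12)) = ½·(-33 + 57/2 + 49) = 89/4.
[WYZ] = ½·((-19/2)·(12−(-9/2)) + (-3)·(-9/2−(-50/3)) + (-7)·(-50/3−12)) = ½·(-627/4 − 73/2 + 602/3) = 89/24, so the X-coordinate is (89/24)/(89/4) = 1/6.
[XWZ] = ½·((-2)·(-50/3−(-9/2)) + (-19/2)·(-9/2−5) + (-7)·(5−(-50/3))) = ½·(73/3 + 361/4 − 455/3) = -445/24, so the Y-coordinate is -5/6.
[XYW] = ½·((-2)·(12−(-50/3)) + (-3)·(-50/3−5) + (-19/2)·(5−12)) = ½·(-172/3 + 65 + 133/2) = 445/12, so the Z-coordinate is 5/3.

(1/6, -5/6, 5/3)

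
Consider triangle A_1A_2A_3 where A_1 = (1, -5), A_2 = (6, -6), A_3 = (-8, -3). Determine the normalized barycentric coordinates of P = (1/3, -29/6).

Signed area of the reference triangle: [A_1A_2A_3] = ½·(1·(-6−(-3)) + 6·(-3−(-5)) + (-8)·(-5−(-6))) = ½·(-3 + 12 − 8) = 1/2.
[PA_2A_3] = ½·((1/3)·(-6−(-3)) + 6·(-3−(-29/6)) + (-8)·(-29/6−(-6))) = ½·(-1 + 11 − 28/3) = 1/3, so the A_1-coordinate is (1/3)/(1/2) = 2/3.
[A_1PA_3] = ½·(1·(-29/6−(-3)) + (1/3)·(-3−(-5)) + (-8)·(-5−(-29/6))) = ½·(-11/6 + 2/3 + 4/3) = 1/12, so the A_2-coordinate is 1/6.
[A_1A_2P] = ½·(1·(-6−(-29/6)) + 6·(-29/6−(-5)) + (1/3)·(-5−(-6))) = ½·(-7/6 + 1 + 1/3) = 1/12, so the A_3-coordinate is 1/6.

(2/3, 1/6, 1/6)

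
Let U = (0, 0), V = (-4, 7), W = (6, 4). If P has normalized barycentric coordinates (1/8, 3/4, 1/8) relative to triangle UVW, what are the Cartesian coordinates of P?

(-9/4, 23/4)

P = (1/8)·U + (3/4)·V + (1/8)·W.
x-coordinate: (1/8)·0 + (3/4)·(-4) + (1/8)·6 = -9/4.
y-coordinate: (1/8)·0 + (3/4)·7 + (1/8)·4 = 23/4.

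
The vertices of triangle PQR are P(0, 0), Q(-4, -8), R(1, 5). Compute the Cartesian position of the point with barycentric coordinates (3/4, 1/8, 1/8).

(-3/8, -3/8)

S = (3/4)·P + (1/8)·Q + (1/8)·R.
x-coordinate: (3/4)·0 + (1/8)·(-4) + (1/8)·1 = -3/8.
y-coordinate: (3/4)·0 + (1/8)·(-8) + (1/8)·5 = -3/8.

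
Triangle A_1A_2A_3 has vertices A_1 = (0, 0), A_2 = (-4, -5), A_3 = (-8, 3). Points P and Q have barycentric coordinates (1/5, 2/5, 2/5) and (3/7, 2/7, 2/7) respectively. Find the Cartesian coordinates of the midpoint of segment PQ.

(-144/35, -24/35)

Barycentric coordinates of the midpoint are the average: (11/35, 12/35, 12/35).
Converting: (11/35)·A_1 + (12/35)·A_2 + (12/35)·A_3 = (-144/35, -24/35).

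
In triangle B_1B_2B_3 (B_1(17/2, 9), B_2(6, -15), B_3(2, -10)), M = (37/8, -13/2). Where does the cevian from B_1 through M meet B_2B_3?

(10/3, -35/3)

Barycentric coordinates of M with respect to B_1B_2B_3: (1/4, 1/4, 1/2).
On side B_2B_3 the B_1-coordinate is zero; dropping M's B_1-weight 1/4 and renormalizing the remaining 1/4 : 1/2 gives weights 1/3, 2/3 on B_2, B_3.
N = (1/3)·(6, -15) + (2/3)·(2, -10) = (10/3, -35/3).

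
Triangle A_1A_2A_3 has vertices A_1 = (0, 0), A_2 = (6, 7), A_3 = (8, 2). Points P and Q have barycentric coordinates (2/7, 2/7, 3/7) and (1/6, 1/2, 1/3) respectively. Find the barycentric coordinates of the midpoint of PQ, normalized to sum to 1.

Since both coordinate triples sum to 1, the midpoint's barycentrics are the componentwise average.
(2/7+1/6)/2 = 19/84; similarly 11/28 and 8/21.

(19/84, 11/28, 8/21)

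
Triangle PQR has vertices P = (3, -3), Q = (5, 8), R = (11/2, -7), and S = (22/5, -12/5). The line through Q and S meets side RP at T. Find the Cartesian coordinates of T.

(17/4, -5)

Barycentric coordinates of S with respect to PQR: (2/5, 1/5, 2/5).
On side RP the Q-coordinate is zero; dropping S's Q-weight 1/5 and renormalizing the remaining 2/5 : 2/5 gives weights 1/2, 1/2 on R, P.
T = (1/2)·(11/2, -7) + (1/2)·(3, -3) = (17/4, -5).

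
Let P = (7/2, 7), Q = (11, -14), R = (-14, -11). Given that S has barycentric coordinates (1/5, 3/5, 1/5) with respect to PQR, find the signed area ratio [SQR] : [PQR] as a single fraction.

1/5

The signed ratio [SQR]/[PQR] equals the barycentric coordinate of S at vertex P, which is 1/5.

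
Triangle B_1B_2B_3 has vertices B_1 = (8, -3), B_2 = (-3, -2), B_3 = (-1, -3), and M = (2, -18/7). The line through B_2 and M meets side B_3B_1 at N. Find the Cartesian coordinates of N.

Barycentric coordinates of M with respect to B_1B_2B_3: (3/7, 3/7, 1/7).
On side B_3B_1 the B_2-coordinate is zero; dropping M's B_2-weight 3/7 and renormalizing the remaining 1/7 : 3/7 gives weights 1/4, 3/4 on B_3, B_1.
N = (1/4)·(-1, -3) + (3/4)·(8, -3) = (23/4, -3).

(23/4, -3)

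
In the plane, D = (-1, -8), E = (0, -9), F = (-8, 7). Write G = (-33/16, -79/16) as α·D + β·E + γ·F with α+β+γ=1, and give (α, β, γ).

(1/16, 11/16, 1/4)

Signed area of the reference triangle: [DEF] = ½·((-1)·(-9−7) + 0·(7−(-8)) + (-8)·(-8−(-9))) = ½·(16 + 0 − 8) = 4.
[GEF] = ½·((-33/16)·(-9−7) + 0·(7−(-79/16)) + (-8)·(-79/16−(-9))) = ½·(33 + 0 − 65/2) = 1/4, so the D-coordinate is (1/4)/4 = 1/16.
[DGF] = ½·((-1)·(-79/16−7) + (-33/16)·(7−(-8)) + (-8)·(-8−(-79/16))) = ½·(191/16 − 495/16 + 49/2) = 11/4, so the E-coordinate is 11/16.
[DEG] = ½·((-1)·(-9−(-79/16)) + 0·(-79/16−(-8)) + (-33/16)·(-8−(-9))) = ½·(65/16 + 0 − 33/16) = 1, so the F-coordinate is 1/4.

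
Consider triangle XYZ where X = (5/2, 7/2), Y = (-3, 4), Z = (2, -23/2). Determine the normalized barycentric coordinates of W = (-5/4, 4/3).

(1/6, 2/3, 1/6)

Signed area of the reference triangle: [XYZ] = ½·((5/2)·(4−(-23/2)) + (-3)·(-23/2−(7/2)) + 2·(7/2−4)) = ½·(155/4 + 45 − 1) = 331/8.
[WYZ] = ½·((-5/4)·(4−(-23/2)) + (-3)·(-23/2−(4/3)) + 2·(4/3−4)) = ½·(-155/8 + 77/2 − 16/3) = 331/48, so the X-coordinate is (331/48)/(331/8) = 1/6.
[XWZ] = ½·((5/2)·(4/3−(-23/2)) + (-5/4)·(-23/2−(7/2)) + 2·(7/2−(4/3))) = ½·(385/12 + 75/4 + 13/3) = 331/12, so the Y-coordinate is 2/3.
[XYW] = ½·((5/2)·(4−(4/3)) + (-3)·(4/3−(7/2)) + (-5/4)·(7/2−4)) = ½·(20/3 + 13/2 + 5/8) = 331/48, so the Z-coordinate is 1/6.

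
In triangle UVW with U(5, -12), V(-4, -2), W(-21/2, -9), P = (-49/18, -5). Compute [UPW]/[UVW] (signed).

2/3

[UVW] = ½·(5·(-2−(-9)) + (-4)·(-9−(-12)) + (-21/2)·(-12−(-2))) = ½·(35 − 12 + 105) = 64.
[UPW] = ½·(5·(-5−(-9)) + (-49/18)·(-9−(-12)) + (-21/2)·(-12−(-5))) = ½·(20 − 49/6 + 147/2) = 128/3, so the ratio is (128/3)/64 = 2/3.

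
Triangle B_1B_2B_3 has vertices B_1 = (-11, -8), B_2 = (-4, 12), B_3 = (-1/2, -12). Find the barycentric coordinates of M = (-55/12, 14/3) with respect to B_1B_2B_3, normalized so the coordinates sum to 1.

(1/6, 2/3, 1/6)

Signed area of the reference triangle: [B_1B_2B_3] = ½·((-11)·(12−(-12)) + (-4)·(-12−(-8)) + (-1/2)·(-8−12)) = ½·(-264 + 16 + 10) = -119.
[MB_2B_3] = ½·((-55/12)·(12−(-12)) + (-4)·(-12−(14/3)) + (-1/2)·(14/3−12)) = ½·(-110 + 200/3 + 11/3) = -119/6, so the B_1-coordinate is (-119/6)/(-119) = 1/6.
[B_1MB_3] = ½·((-11)·(14/3−(-12)) + (-55/12)·(-12−(-8)) + (-1/2)·(-8−(14/3))) = ½·(-550/3 + 55/3 + 19/3) = -238/3, so the B_2-coordinate is 2/3.
[B_1B_2M] = ½·((-11)·(12−(14/3)) + (-4)·(14/3−(-8)) + (-55/12)·(-8−12)) = ½·(-242/3 − 152/3 + 275/3) = -119/6, so the B_3-coordinate is 1/6.
Check: 1/6 + 2/3 + 1/6 = 1.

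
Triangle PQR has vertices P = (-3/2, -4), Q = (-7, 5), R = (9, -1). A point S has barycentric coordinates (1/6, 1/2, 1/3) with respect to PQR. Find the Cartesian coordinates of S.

S = (1/6)·P + (1/2)·Q + (1/3)·R.
x-coordinate: (1/6)·(-3/2) + (1/2)·(-7) + (1/3)·9 = -3/4.
y-coordinate: (1/6)·(-4) + (1/2)·5 + (1/3)·(-1) = 3/2.

(-3/4, 3/2)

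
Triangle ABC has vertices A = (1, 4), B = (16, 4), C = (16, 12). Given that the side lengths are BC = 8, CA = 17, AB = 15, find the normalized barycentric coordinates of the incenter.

The incenter has barycentric coordinates proportional to the opposite side lengths: (8 : 17 : 15).
Normalizing by 8+17+15 = 40 gives (1/5, 17/40, 3/8).

(1/5, 17/40, 3/8)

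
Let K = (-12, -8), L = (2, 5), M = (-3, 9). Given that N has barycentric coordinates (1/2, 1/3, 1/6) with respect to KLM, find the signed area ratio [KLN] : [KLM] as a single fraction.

The signed ratio [KLN]/[KLM] equals the barycentric coordinate of N at vertex M, which is 1/6.

1/6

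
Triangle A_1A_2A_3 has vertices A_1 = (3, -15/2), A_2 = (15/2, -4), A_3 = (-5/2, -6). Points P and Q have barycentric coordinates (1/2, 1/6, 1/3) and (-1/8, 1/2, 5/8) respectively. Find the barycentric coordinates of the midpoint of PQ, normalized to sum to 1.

Since both coordinate triples sum to 1, the midpoint's barycentrics are the componentwise average.
(1/2+-1/8)/2 = 3/16; similarly 1/3 and 23/48.

(3/16, 1/3, 23/48)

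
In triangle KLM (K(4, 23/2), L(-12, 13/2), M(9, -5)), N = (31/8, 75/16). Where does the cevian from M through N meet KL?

Barycentric coordinates of N with respect to KLM: (1/2, 1/8, 3/8).
On side KL the M-coordinate is zero; dropping N's M-weight 3/8 and renormalizing the remaining 1/2 : 1/8 gives weights 4/5, 1/5 on K, L.
J = (4/5)·(4, 23/2) + (1/5)·(-12, 13/2) = (4/5, 21/2).

(4/5, 21/2)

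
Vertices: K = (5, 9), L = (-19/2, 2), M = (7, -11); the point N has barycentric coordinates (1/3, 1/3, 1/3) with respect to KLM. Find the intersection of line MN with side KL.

(-9/4, 11/2)

Line MN meets KL where the M-coordinate vanishes; zeroing N's M-weight and renormalizing leaves K, L-weights 1/3 : 1/3 → (1/2, 1/2).
So J = (1/2)·K + (1/2)·L = (-9/4, 11/2).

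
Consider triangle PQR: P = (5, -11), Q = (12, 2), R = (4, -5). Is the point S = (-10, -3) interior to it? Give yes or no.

Barycentric coordinates of S: (-114/55, -82/55, 251/55).
The three coordinates are negative, negative, positive; a point is interior exactly when all three are positive.

no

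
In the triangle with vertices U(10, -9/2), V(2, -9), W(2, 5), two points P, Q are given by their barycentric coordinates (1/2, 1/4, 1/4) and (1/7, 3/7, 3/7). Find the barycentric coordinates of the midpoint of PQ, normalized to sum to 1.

Since both coordinate triples sum to 1, the midpoint's barycentrics are the componentwise average.
(1/2+1/7)/2 = 9/28; similarly 19/56 and 19/56.

(9/28, 19/56, 19/56)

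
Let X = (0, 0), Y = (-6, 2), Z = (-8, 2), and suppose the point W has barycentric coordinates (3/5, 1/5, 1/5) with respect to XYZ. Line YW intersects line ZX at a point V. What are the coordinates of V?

Line YW meets ZX where the Y-coordinate vanishes; zeroing W's Y-weight and renormalizing leaves Z, X-weights 1/5 : 3/5 → (1/4, 3/4).
So V = (1/4)·Z + (3/4)·X = (-2, 1/2).

(-2, 1/2)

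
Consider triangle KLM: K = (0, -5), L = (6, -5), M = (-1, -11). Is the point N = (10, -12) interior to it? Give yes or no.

no

Barycentric coordinates of N: (-73/36, 67/36, 7/6).
The three coordinates are negative, positive, positive; a point is interior exactly when all three are positive.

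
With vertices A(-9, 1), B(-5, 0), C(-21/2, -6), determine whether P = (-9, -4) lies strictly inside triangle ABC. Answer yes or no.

yes

Barycentric coordinates of P: (4/59, 15/59, 40/59).
The three coordinates are positive, positive, positive; a point is interior exactly when all three are positive.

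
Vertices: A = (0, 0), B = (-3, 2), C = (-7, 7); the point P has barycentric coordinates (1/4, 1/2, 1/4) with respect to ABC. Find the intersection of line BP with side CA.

(-7/2, 7/2)

Line BP meets CA where the B-coordinate vanishes; zeroing P's B-weight and renormalizing leaves C, A-weights 1/4 : 1/4 → (1/2, 1/2).
So Q = (1/2)·C + (1/2)·A = (-7/2, 7/2).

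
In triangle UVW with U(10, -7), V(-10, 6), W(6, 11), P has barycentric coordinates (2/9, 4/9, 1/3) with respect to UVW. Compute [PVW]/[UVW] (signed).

The signed ratio [PVW]/[UVW] equals the barycentric coordinate of P at vertex U, which is 2/9.

2/9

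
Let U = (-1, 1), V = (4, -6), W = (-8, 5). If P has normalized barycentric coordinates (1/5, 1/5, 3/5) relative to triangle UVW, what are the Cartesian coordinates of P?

(-21/5, 2)

P = (1/5)·U + (1/5)·V + (3/5)·W.
x-coordinate: (1/5)·(-1) + (1/5)·4 + (3/5)·(-8) = -21/5.
y-coordinate: (1/5)·1 + (1/5)·(-6) + (3/5)·5 = 2.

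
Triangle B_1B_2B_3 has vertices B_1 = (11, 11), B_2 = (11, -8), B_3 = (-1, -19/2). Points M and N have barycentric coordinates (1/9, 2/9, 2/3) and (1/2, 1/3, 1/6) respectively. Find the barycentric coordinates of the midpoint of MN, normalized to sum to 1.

Since both coordinate triples sum to 1, the midpoint's barycentrics are the componentwise average.
(1/9+1/2)/2 = 11/36; similarly 5/18 and 5/12.

(11/36, 5/18, 5/12)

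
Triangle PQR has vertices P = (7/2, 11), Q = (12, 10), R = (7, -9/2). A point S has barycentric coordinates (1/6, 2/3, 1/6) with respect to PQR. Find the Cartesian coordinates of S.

(39/4, 31/4)

S = (1/6)·P + (2/3)·Q + (1/6)·R.
x-coordinate: (1/6)·(7/2) + (2/3)·12 + (1/6)·7 = 39/4.
y-coordinate: (1/6)·11 + (2/3)·10 + (1/6)·(-9/2) = 31/4.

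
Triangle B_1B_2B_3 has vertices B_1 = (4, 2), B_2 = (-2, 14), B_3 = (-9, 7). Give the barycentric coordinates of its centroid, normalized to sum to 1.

The centroid is the average of the vertices, so each weight is 1/3.

(1/3, 1/3, 1/3)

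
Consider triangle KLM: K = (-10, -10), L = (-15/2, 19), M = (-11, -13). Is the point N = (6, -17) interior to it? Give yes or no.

no

Barycentric coordinates of N: (1116/43, -110/43, -963/43).
The three coordinates are positive, negative, negative; a point is interior exactly when all three are positive.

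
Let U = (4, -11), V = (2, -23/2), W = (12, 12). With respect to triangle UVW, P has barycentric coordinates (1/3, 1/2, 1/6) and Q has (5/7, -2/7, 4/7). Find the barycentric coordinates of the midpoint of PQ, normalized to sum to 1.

(11/21, 3/28, 31/84)

Since both coordinate triples sum to 1, the midpoint's barycentrics are the componentwise average.
(1/3+5/7)/2 = 11/21; similarly 3/28 and 31/84.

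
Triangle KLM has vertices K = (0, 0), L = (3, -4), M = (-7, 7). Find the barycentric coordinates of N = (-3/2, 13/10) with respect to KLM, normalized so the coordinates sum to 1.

Signed area of the reference triangle: [KLM] = ½·(0·(-4−7) + 3·(7−0) + (-7)·(0−(-4))) = ½·(0 + 21 − 28) = -7/2.
[NLM] = ½·((-3/2)·(-4−7) + 3·(7−(13/10)) + (-7)·(13/10−(-4))) = ½·(33/2 + 171/10 − 371/10) = -7/4, so the K-coordinate is (-7/4)/(-7/2) = 1/2.
[KNM] = ½·(0·(13/10−7) + (-3/2)·(7−0) + (-7)·(0−(13/10))) = ½·(0 − 21/2 + 91/10) = -7/10, so the L-coordinate is 1/5.
[KLN] = ½·(0·(-4−(13/10)) + 3·(13/10−0) + (-3/2)·(0−(-4))) = ½·(0 + 39/10 − 6) = -21/20, so the M-coordinate is 3/10.
Check: 1/2 + 1/5 + 3/10 = 1.

(1/2, 1/5, 3/10)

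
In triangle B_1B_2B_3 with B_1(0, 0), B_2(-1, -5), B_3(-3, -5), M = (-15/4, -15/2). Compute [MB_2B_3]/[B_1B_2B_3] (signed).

[B_1B_2B_3] = ½·(0·(-5−(-5)) + (-1)·(-5−0) + (-3)·(0−(-5))) = ½·(0 + 5 − 15) = -5.
[MB_2B_3] = ½·((-15/4)·(-5−(-5)) + (-1)·(-5−(-15/2)) + (-3)·(-15/2−(-5))) = ½·(0 − 5/2 + 15/2) = 5/2, so the ratio is (5/2)/(-5) = -1/2.

-1/2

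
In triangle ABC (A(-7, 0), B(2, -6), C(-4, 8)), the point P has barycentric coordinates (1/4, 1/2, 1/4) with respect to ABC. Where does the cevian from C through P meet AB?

Line CP meets AB where the C-coordinate vanishes; zeroing P's C-weight and renormalizing leaves A, B-weights 1/4 : 1/2 → (1/3, 2/3).
So Q = (1/3)·A + (2/3)·B = (-1, -4).

(-1, -4)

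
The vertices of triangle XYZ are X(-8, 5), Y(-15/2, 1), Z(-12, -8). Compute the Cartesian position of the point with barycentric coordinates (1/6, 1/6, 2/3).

W = (1/6)·X + (1/6)·Y + (2/3)·Z.
x-coordinate: (1/6)·(-8) + (1/6)·(-15/2) + (2/3)·(-12) = -127/12.
y-coordinate: (1/6)·5 + (1/6)·1 + (2/3)·(-8) = -13/3.

(-127/12, -13/3)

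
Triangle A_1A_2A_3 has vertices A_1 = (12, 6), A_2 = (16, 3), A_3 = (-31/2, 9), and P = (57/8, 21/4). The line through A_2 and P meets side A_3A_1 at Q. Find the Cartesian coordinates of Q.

(-7/4, 15/2)

Barycentric coordinates of P with respect to A_1A_2A_3: (1/4, 1/2, 1/4).
On side A_3A_1 the A_2-coordinate is zero; dropping P's A_2-weight 1/2 and renormalizing the remaining 1/4 : 1/4 gives weights 1/2, 1/2 on A_3, A_1.
Q = (1/2)·(-31/2, 9) + (1/2)·(12, 6) = (-7/4, 15/2).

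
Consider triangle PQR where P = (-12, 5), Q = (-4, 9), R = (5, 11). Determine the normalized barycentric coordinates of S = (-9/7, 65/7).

Signed area of the reference triangle: [PQR] = ½·((-12)·(9−11) + (-4)·(11−5) + 5·(5−9)) = ½·(24 − 24 − 20) = -10.
[SQR] = ½·((-9/7)·(9−11) + (-4)·(11−(65/7)) + 5·(65/7−9)) = ½·(18/7 − 48/7 + 10/7) = -10/7, so the P-coordinate is (-10/7)/(-10) = 1/7.
[PSR] = ½·((-12)·(65/7−11) + (-9/7)·(11−5) + 5·(5−(65/7))) = ½·(144/7 − 54/7 − 150/7) = -30/7, so the Q-coordinate is 3/7.
[PQS] = ½·((-12)·(9−(65/7)) + (-4)·(65/7−5) + (-9/7)·(5−9)) = ½·(24/7 − 120/7 + 36/7) = -30/7, so the R-coordinate is 3/7.
Check: 1/7 + 3/7 + 3/7 = 1.

(1/7, 3/7, 3/7)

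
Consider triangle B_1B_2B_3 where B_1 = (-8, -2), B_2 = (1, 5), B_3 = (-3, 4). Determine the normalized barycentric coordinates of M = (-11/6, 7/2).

(1/6, 1/2, 1/3)

Signed area of the reference triangle: [B_1B_2B_3] = ½·((-8)·(5−4) + 1·(4−(-2)) + (-3)·(-2−5)) = ½·(-8 + 6 + 21) = 19/2.
[MB_2B_3] = ½·((-11/6)·(5−4) + 1·(4−(7/2)) + (-3)·(7/2−5)) = ½·(-11/6 + 1/2 + 9/2) = 19/12, so the B_1-coordinate is (19/12)/(19/2) = 1/6.
[B_1MB_3] = ½·((-8)·(7/2−4) + (-11/6)·(4−(-2)) + (-3)·(-2−(7/2))) = ½·(4 − 11 + 33/2) = 19/4, so the B_2-coordinate is 1/2.
[B_1B_2M] = ½·((-8)·(5−(7/2)) + 1·(7/2−(-2)) + (-11/6)·(-2−5)) = ½·(-12 + 11/2 + 77/6) = 19/6, so the B_3-coordinate is 1/3.
Check: 1/6 + 1/2 + 1/3 = 1.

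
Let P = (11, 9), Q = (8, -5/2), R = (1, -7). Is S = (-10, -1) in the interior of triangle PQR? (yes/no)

Barycentric coordinates of S: (183/134, -236/67, 423/134).
The three coordinates are positive, negative, positive; a point is interior exactly when all three are positive.

no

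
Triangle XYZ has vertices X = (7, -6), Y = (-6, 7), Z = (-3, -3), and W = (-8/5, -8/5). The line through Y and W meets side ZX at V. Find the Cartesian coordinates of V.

Barycentric coordinates of W with respect to XYZ: (1/5, 1/5, 3/5).
On side ZX the Y-coordinate is zero; dropping W's Y-weight 1/5 and renormalizing the remaining 3/5 : 1/5 gives weights 3/4, 1/4 on Z, X.
V = (3/4)·(-3, -3) + (1/4)·(7, -6) = (-1/2, -15/4).

(-1/2, -15/4)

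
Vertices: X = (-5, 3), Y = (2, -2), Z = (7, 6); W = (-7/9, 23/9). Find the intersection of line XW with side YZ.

(9/2, 2)

Barycentric coordinates of W with respect to XYZ: (5/9, 2/9, 2/9).
On side YZ the X-coordinate is zero; dropping W's X-weight 5/9 and renormalizing the remaining 2/9 : 2/9 gives weights 1/2, 1/2 on Y, Z.
V = (1/2)·(2, -2) + (1/2)·(7, 6) = (9/2, 2).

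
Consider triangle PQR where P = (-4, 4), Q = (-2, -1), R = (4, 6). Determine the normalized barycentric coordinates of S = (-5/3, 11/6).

Signed area of the reference triangle: [PQR] = ½·((-4)·(-1−6) + (-2)·(6−4) + 4·(4−(-1))) = ½·(28 − 4 + 20) = 22.
[SQR] = ½·((-5/3)·(-1−6) + (-2)·(6−(11/6)) + 4·(11/6−(-1))) = ½·(35/3 − 25/3 + 34/3) = 22/3, so the P-coordinate is (22/3)/22 = 1/3.
[PSR] = ½·((-4)·(11/6−6) + (-5/3)·(6−4) + 4·(4−(11/6))) = ½·(50/3 − 10/3 + 26/3) = 11, so the Q-coordinate is 1/2.
[PQS] = ½·((-4)·(-1−(11/6)) + (-2)·(11/6−4) + (-5/3)·(4−(-1))) = ½·(34/3 + 13/3 − 25/3) = 11/3, so the R-coordinate is 1/6.
Check: 1/3 + 1/2 + 1/6 = 1.

(1/3, 1/2, 1/6)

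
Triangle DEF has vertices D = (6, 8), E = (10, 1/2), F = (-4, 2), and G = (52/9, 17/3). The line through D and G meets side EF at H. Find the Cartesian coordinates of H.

(16/3, 1)

Barycentric coordinates of G with respect to DEF: (2/3, 2/9, 1/9).
On side EF the D-coordinate is zero; dropping G's D-weight 2/3 and renormalizing the remaining 2/9 : 1/9 gives weights 2/3, 1/3 on E, F.
H = (2/3)·(10, 1/2) + (1/3)·(-4, 2) = (16/3, 1).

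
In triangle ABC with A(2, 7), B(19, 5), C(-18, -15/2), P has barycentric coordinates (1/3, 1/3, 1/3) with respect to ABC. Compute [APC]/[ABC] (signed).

The signed ratio [APC]/[ABC] equals the barycentric coordinate of P at vertex B, which is 1/3.

1/3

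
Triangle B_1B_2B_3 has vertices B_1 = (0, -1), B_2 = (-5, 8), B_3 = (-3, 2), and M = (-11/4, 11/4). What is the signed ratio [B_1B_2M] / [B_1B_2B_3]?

1/2

[B_1B_2B_3] = ½·(0·(8−2) + (-5)·(2−(-1)) + (-3)·(-1−8)) = ½·(0 − 15 + 27) = 6.
[B_1B_2M] = ½·(0·(8−(11/4)) + (-5)·(11/4−(-1)) + (-11/4)·(-1−8)) = ½·(0 − 75/4 + 99/4) = 3, so the ratio is 3/6 = 1/2.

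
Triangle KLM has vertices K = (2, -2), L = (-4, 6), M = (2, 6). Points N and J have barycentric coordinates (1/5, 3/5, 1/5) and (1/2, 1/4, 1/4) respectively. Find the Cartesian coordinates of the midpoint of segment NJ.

Barycentric coordinates of the midpoint are the average: (7/20, 17/40, 9/40).
Converting: (7/20)·K + (17/40)·L + (9/40)·M = (-11/20, 16/5).

(-11/20, 16/5)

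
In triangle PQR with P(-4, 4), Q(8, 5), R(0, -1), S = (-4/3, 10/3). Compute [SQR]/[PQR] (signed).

[PQR] = ½·((-4)·(5−(-1)) + 8·(-1−4) + 0·(4−5)) = ½·(-24 − 40 + 0) = -32.
[SQR] = ½·((-4/3)·(5−(-1)) + 8·(-1−(10/3)) + 0·(10/3−5)) = ½·(-8 − 104/3 + 0) = -64/3, so the ratio is (-64/3)/(-32) = 2/3.

2/3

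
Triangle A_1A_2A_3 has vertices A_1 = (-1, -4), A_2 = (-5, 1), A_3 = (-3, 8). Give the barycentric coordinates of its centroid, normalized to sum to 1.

The centroid is the average of the vertices, so each weight is 1/3.

(1/3, 1/3, 1/3)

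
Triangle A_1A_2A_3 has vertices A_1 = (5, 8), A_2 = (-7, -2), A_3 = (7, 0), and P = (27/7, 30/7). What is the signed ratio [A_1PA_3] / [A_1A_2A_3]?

[A_1A_2A_3] = ½·(5·(-2−0) + (-7)·(0−8) + 7·(8−(-2))) = ½·(-10 + 56 + 70) = 58.
[A_1PA_3] = ½·(5·(30/7−0) + (27/7)·(0−8) + 7·(8−(30/7))) = ½·(150/7 − 216/7 + 26) = 58/7, so the ratio is (58/7)/58 = 1/7.

1/7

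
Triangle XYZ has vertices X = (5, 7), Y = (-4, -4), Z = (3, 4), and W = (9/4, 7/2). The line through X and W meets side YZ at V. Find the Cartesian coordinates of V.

Barycentric coordinates of W with respect to XYZ: (1/2, 1/4, 1/4).
On side YZ the X-coordinate is zero; dropping W's X-weight 1/2 and renormalizing the remaining 1/4 : 1/4 gives weights 1/2, 1/2 on Y, Z.
V = (1/2)·(-4, -4) + (1/2)·(3, 4) = (-1/2, 0).

(-1/2, 0)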